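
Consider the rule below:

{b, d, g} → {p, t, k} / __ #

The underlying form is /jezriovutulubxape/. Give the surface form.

jezriovutulubxape

No segment of /jezriovutulubxape/ meets the structural description of the rule, so the form surfaces unchanged.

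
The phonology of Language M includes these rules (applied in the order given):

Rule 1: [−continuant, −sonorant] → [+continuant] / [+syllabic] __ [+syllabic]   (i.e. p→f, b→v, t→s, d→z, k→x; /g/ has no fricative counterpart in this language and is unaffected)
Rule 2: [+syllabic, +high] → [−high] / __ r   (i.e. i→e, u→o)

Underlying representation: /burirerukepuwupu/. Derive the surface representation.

borereruxefuwufu

Rule 1 (intervocalic spirantization): /k/ is a stop between vowels /u/ and /e/, so it spirantizes to the fricative [x]. /p/ is a stop between vowels /e/ and /u/, so it spirantizes to the fricative [f]. /p/ is a stop between vowels /u/ and /u/, so it spirantizes to the fricative [f]. /burirerukepuwupu/ → burireruxefuwufu.
Rule 2 (pre-rhotic lowering): /u/ is a high vowel immediately before /r/, so it lowers to [o]. /i/ is a high vowel immediately before /r/, so it lowers to [e]. /burireruxefuwufu/ → borereruxefuwufu.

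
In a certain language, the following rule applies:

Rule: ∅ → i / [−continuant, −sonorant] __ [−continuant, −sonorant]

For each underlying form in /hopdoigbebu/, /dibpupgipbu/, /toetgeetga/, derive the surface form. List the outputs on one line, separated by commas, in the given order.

hopidoigibebu, dibipupigipibu, toetigeetiga

/hopdoigbebu/: /p/ and /d/ form a stop–stop cluster, so [i] is inserted between them. /g/ and /b/ form a stop–stop cluster, so [i] is inserted between them. → [hopidoigibebu].
/dibpupgipbu/: /b/ and /p/ form a stop–stop cluster, so [i] is inserted between them. /p/ and /g/ form a stop–stop cluster, so [i] is inserted between them. /p/ and /b/ form a stop–stop cluster, so [i] is inserted between them. → [dibipupigipibu].
/toetgeetga/: /t/ and /g/ form a stop–stop cluster, so [i] is inserted between them. /t/ and /g/ form a stop–stop cluster, so [i] is inserted between them. → [toetigeetiga].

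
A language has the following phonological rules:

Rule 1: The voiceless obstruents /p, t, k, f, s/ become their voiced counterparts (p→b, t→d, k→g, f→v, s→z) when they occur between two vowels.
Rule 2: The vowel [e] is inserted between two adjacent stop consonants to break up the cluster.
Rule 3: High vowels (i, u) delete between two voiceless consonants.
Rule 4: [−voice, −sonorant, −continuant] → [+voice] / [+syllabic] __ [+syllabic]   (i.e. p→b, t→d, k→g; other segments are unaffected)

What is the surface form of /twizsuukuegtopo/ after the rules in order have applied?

Rule 1 (intervocalic voicing): /k/ is a voiceless obstruent between vowels /u/ and /u/, so it voices to [g]. /p/ is a voiceless obstruent between vowels /o/ and /o/, so it voices to [b]. /twizsuukuegtopo/ → twizsuuguegtobo.
Rule 2 (stop-cluster e-epenthesis): /g/ and /t/ form a stop–stop cluster, so [e] is inserted between them. /twizsuuguegtobo/ → twizsuuguegetobo.
Rule 3 (high vowel syncope): no segment meets the environment; /twizsuuguegetobo/ is unchanged.
Rule 4 (intervocalic voicing): /t/ is a voiceless stop between vowels /e/ and /o/, so it voices to [d]. /twizsuuguegetobo/ → twizsuuguegedobo.

twizsuuguegedobo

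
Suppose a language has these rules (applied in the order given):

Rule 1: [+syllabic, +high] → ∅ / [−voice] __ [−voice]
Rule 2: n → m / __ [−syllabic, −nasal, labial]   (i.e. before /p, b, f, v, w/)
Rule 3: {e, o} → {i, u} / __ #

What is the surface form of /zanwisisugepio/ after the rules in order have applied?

zamwissugepiu

Rule 1 (high vowel syncope): /i/ is a high vowel flanked by voiceless consonants /s/ and /s/, so it deletes. /zanwisisugepio/ → zanwissugepio.
Rule 2 (nasal place assimilation): /n/ precedes the labial consonant /w/, so it assimilates in place to [m]. /zanwissugepio/ → zamwissugepio.
Rule 3 (final vowel raising): /o/ is a mid vowel in word-final position, so it raises to [u]. /zamwissugepio/ → zamwissugepiu.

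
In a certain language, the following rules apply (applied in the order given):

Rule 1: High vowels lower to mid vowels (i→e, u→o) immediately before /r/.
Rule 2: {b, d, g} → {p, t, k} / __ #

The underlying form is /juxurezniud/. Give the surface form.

juxorezniut

Rule 1 (pre-rhotic lowering): /u/ is a high vowel immediately before /r/, so it lowers to [o]. /juxurezniud/ → juxorezniud.
Rule 2 (final devoicing): /d/ is a voiced stop in word-final position, so it devoices to [t]. /juxorezniud/ → juxorezniut.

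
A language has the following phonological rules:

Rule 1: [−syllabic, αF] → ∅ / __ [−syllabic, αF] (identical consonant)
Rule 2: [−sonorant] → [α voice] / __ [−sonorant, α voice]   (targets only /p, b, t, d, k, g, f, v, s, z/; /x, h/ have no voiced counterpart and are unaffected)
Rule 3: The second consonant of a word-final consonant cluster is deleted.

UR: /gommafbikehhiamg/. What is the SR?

gomavbikehiam

Rule 1 (degemination): /mm/ is a geminate; the first /m/ deletes. /hh/ is a geminate; the first /h/ deletes. /gommafbikehhiamg/ → gomafbikehiamg.
Rule 2 (regressive voicing assimilation): /f/ precedes the voiced obstruent /b/, so it voices to [v] by assimilation. /gomafbikehiamg/ → gomavbikehiamg.
Rule 3 (final cluster simplification): /g/ is the second consonant of a word-final cluster /mg/, so it deletes. /gomavbikehiamg/ → gomavbikehiam.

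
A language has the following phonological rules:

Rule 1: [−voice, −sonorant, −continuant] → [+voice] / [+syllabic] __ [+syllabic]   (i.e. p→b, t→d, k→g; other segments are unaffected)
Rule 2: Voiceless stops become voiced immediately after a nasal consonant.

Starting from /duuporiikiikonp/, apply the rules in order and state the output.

Rule 1 (intervocalic voicing): /p/ is a voiceless stop between vowels /u/ and /o/, so it voices to [b]. /k/ is a voiceless stop between vowels /i/ and /i/, so it voices to [g]. /k/ is a voiceless stop between vowels /i/ and /o/, so it voices to [g]. /duuporiikiikonp/ → duuboriigiigonp.
Rule 2 (post-nasal voicing): /p/ is a voiceless stop immediately after the nasal /n/, so it voices to [b]. /duuboriigiigonp/ → duuboriigiigonb.

duuboriigiigonb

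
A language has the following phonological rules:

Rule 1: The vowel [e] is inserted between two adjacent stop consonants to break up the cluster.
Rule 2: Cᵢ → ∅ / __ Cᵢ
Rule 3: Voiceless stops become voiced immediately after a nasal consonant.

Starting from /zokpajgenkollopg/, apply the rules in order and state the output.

Rule 1 (stop-cluster e-epenthesis): /k/ and /p/ form a stop–stop cluster, so [e] is inserted between them. /p/ and /g/ form a stop–stop cluster, so [e] is inserted between them. /zokpajgenkollopg/ → zokepajgenkollopeg.
Rule 2 (degemination): /ll/ is a geminate; the first /l/ deletes. /zokepajgenkollopeg/ → zokepajgenkolopeg.
Rule 3 (post-nasal voicing): /k/ is a voiceless stop immediately after the nasal /n/, so it voices to [g]. /zokepajgenkolopeg/ → zokepajgengolopeg.

zokepajgengolopeg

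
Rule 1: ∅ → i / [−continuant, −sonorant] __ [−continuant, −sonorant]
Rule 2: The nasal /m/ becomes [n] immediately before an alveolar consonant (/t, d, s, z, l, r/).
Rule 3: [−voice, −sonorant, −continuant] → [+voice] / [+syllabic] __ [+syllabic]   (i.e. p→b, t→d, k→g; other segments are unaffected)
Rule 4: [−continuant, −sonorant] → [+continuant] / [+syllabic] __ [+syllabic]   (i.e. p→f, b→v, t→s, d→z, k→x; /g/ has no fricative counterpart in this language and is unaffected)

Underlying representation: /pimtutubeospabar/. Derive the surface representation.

Rule 1 (stop-cluster i-epenthesis): no segment meets the environment; /pimtutubeospabar/ is unchanged.
Rule 2 (nasal place assimilation): /m/ precedes the alveolar consonant /t/, so it assimilates in place to [n]. /pimtutubeospabar/ → pintutubeospabar.
Rule 3 (intervocalic voicing): /t/ is a voiceless stop between vowels /u/ and /u/, so it voices to [d]. /pintutubeospabar/ → pintudubeospabar.
Rule 4 (intervocalic spirantization): /d/ is a stop between vowels /u/ and /u/, so it spirantizes to the fricative [z]. /b/ is a stop between vowels /u/ and /e/, so it spirantizes to the fricative [v]. /b/ is a stop between vowels /a/ and /a/, so it spirantizes to the fricative [v]. /pintudubeospabar/ → pintuzuveospavar.

pintuzuveospavar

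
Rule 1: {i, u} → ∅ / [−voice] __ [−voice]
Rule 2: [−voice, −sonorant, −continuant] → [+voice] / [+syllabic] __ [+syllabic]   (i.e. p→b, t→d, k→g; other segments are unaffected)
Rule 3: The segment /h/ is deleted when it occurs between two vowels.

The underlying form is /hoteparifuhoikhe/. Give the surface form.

hodebarifhoikhe

Rule 1 (high vowel syncope): /u/ is a high vowel flanked by voiceless consonants /f/ and /h/, so it deletes. /hoteparifuhoikhe/ → hoteparifhoikhe.
Rule 2 (intervocalic voicing): /t/ is a voiceless stop between vowels /o/ and /e/, so it voices to [d]. /p/ is a voiceless stop between vowels /e/ and /a/, so it voices to [b]. /hoteparifhoikhe/ → hodebarifhoikhe.
Rule 3 (intervocalic h-deletion): no segment meets the environment; /hodebarifhoikhe/ is unchanged.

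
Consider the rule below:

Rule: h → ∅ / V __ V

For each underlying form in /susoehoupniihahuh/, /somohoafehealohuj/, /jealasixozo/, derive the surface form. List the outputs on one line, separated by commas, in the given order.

/susoehoupniihahuh/: /h/ occurs between vowels /e/ and /o/, so it deletes. /h/ occurs between vowels /i/ and /a/, so it deletes. /h/ occurs between vowels /a/ and /u/, so it deletes. → [susoeoupniiauh].
/somohoafehealohuj/: /h/ occurs between vowels /o/ and /o/, so it deletes. /h/ occurs between vowels /e/ and /e/, so it deletes. /h/ occurs between vowels /o/ and /u/, so it deletes. → [somooafeealouj].
/jealasixozo/: the rule's environment is not met; surfaces unchanged as [jealasixozo].

susoeoupniiauh, somooafeealouj, jealasixozo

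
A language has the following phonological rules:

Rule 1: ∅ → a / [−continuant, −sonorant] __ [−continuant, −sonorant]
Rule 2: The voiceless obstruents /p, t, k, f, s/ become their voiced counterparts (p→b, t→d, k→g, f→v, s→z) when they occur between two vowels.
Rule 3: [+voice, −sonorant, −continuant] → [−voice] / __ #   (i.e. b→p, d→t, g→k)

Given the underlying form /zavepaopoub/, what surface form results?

zavebaoboup

Rule 1 (stop-cluster a-epenthesis): no segment meets the environment; /zavepaopoub/ is unchanged.
Rule 2 (intervocalic voicing): /p/ is a voiceless obstruent between vowels /e/ and /a/, so it voices to [b]. /p/ is a voiceless obstruent between vowels /o/ and /o/, so it voices to [b]. /zavepaopoub/ → zavebaoboub.
Rule 3 (final devoicing): /b/ is a voiced stop in word-final position, so it devoices to [p]. /zavebaoboub/ → zavebaoboup.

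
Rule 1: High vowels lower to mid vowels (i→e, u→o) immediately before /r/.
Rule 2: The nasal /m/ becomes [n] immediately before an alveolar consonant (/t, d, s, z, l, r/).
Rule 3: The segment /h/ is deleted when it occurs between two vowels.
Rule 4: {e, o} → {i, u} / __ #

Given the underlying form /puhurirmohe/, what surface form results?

puorermoi

Rule 1 (pre-rhotic lowering): /u/ is a high vowel immediately before /r/, so it lowers to [o]. /i/ is a high vowel immediately before /r/, so it lowers to [e]. /puhurirmohe/ → puhorermohe.
Rule 2 (nasal place assimilation): no segment meets the environment; /puhorermohe/ is unchanged.
Rule 3 (intervocalic h-deletion): /h/ occurs between vowels /u/ and /o/, so it deletes. /h/ occurs between vowels /o/ and /e/, so it deletes. /puhorermohe/ → puorermoe.
Rule 4 (final vowel raising): /e/ is a mid vowel in word-final position, so it raises to [i]. /puorermoe/ → puorermoi.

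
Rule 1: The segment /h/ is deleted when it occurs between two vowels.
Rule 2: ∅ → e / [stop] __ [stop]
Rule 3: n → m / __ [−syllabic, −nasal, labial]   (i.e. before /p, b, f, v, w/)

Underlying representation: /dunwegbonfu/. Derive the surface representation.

Rule 1 (intervocalic h-deletion): no segment meets the environment; /dunwegbonfu/ is unchanged.
Rule 2 (stop-cluster e-epenthesis): /g/ and /b/ form a stop–stop cluster, so [e] is inserted between them. /dunwegbonfu/ → dunwegebonfu.
Rule 3 (nasal place assimilation): /n/ precedes the labial consonant /w/, so it assimilates in place to [m]. /n/ precedes the labial consonant /f/, so it assimilates in place to [m]. /dunwegebonfu/ → dumwegebomfu.

dumwegebomfu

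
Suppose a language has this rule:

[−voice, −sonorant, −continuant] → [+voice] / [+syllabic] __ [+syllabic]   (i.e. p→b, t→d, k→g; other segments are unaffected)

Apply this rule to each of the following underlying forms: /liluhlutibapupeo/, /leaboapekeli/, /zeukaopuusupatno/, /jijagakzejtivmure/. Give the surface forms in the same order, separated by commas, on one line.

/liluhlutibapupeo/: /t/ is a voiceless stop between vowels /u/ and /i/, so it voices to [d]. /p/ is a voiceless stop between vowels /a/ and /u/, so it voices to [b]. /p/ is a voiceless stop between vowels /u/ and /e/, so it voices to [b]. → [liluhludibabubeo].
/leaboapekeli/: /p/ is a voiceless stop between vowels /a/ and /e/, so it voices to [b]. /k/ is a voiceless stop between vowels /e/ and /e/, so it voices to [g]. → [leaboabegeli].
/zeukaopuusupatno/: /k/ is a voiceless stop between vowels /u/ and /a/, so it voices to [g]. /p/ is a voiceless stop between vowels /o/ and /u/, so it voices to [b]. /p/ is a voiceless stop between vowels /u/ and /a/, so it voices to [b]. → [zeugaobuusubatno].
/jijagakzejtivmure/: the rule's environment is not met; surfaces unchanged as [jijagakzejtivmure].

liluhludibabubeo, leaboabegeli, zeugaobuusubatno, jijagakzejtivmure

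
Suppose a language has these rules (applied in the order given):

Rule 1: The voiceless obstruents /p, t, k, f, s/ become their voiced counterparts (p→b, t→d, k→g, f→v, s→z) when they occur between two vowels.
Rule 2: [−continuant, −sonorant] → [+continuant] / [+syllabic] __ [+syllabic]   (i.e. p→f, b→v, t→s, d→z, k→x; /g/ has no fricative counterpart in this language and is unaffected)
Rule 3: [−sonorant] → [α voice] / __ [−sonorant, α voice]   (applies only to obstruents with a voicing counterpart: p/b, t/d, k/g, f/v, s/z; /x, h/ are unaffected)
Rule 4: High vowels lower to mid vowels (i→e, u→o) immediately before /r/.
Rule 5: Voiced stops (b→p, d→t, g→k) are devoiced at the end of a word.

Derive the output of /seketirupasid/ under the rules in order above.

Rule 1 (intervocalic voicing): /k/ is a voiceless obstruent between vowels /e/ and /e/, so it voices to [g]. /t/ is a voiceless obstruent between vowels /e/ and /i/, so it voices to [d]. /p/ is a voiceless obstruent between vowels /u/ and /a/, so it voices to [b]. /s/ is a voiceless obstruent between vowels /a/ and /i/, so it voices to [z]. /seketirupasid/ → segedirubazid.
Rule 2 (intervocalic spirantization): /d/ is a stop between vowels /e/ and /i/, so it spirantizes to the fricative [z]. /b/ is a stop between vowels /u/ and /a/, so it spirantizes to the fricative [v]. /segedirubazid/ → segeziruvazid.
Rule 3 (regressive voicing assimilation): no segment meets the environment; /segeziruvazid/ is unchanged.
Rule 4 (pre-rhotic lowering): /i/ is a high vowel immediately before /r/, so it lowers to [e]. /segeziruvazid/ → segezeruvazid.
Rule 5 (final devoicing): /d/ is a voiced stop in word-final position, so it devoices to [t]. /segezeruvazid/ → segezeruvazit.

segezeruvazit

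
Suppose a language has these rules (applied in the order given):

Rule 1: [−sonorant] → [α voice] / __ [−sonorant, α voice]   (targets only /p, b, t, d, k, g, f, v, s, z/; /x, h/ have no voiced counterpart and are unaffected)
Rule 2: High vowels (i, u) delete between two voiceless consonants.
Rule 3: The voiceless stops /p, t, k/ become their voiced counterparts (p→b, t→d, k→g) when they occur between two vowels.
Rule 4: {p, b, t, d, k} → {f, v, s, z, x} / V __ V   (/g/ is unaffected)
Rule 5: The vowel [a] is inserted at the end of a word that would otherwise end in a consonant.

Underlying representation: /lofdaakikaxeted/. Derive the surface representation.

lovdaakkaxezeda

Rule 1 (regressive voicing assimilation): /f/ precedes the voiced obstruent /d/, so it voices to [v] by assimilation. /lofdaakikaxeted/ → lovdaakikaxeted.
Rule 2 (high vowel syncope): /i/ is a high vowel flanked by voiceless consonants /k/ and /k/, so it deletes. /lovdaakikaxeted/ → lovdaakkaxeted.
Rule 3 (intervocalic voicing): /t/ is a voiceless stop between vowels /e/ and /e/, so it voices to [d]. /lovdaakkaxeted/ → lovdaakkaxeded.
Rule 4 (intervocalic spirantization): /d/ is a stop between vowels /e/ and /e/, so it spirantizes to the fricative [z]. /lovdaakkaxeded/ → lovdaakkaxezed.
Rule 5 (final a-epenthesis): the form ends in the consonant /d/, so [a] is inserted word-finally. /lovdaakkaxezed/ → lovdaakkaxezeda.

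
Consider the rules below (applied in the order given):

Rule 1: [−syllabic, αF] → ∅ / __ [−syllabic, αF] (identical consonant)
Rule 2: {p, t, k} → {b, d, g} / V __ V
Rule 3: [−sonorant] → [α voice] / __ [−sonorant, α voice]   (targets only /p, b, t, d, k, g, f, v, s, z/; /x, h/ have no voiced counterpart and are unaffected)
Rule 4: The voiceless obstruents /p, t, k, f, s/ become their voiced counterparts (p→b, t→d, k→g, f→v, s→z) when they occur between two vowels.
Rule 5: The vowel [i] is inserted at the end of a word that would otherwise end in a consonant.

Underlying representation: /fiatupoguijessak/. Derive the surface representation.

fiaduboguijezaki

Rule 1 (degemination): /ss/ is a geminate; the first /s/ deletes. /fiatupoguijessak/ → fiatupoguijesak.
Rule 2 (intervocalic voicing): /t/ is a voiceless stop between vowels /a/ and /u/, so it voices to [d]. /p/ is a voiceless stop between vowels /u/ and /o/, so it voices to [b]. /fiatupoguijesak/ → fiaduboguijesak.
Rule 3 (regressive voicing assimilation): no segment meets the environment; /fiaduboguijesak/ is unchanged.
Rule 4 (intervocalic voicing): /s/ is a voiceless obstruent between vowels /e/ and /a/, so it voices to [z]. /fiaduboguijesak/ → fiaduboguijezak.
Rule 5 (final i-epenthesis): the form ends in the consonant /k/, so [i] is inserted word-finally. /fiaduboguijezak/ → fiaduboguijezaki.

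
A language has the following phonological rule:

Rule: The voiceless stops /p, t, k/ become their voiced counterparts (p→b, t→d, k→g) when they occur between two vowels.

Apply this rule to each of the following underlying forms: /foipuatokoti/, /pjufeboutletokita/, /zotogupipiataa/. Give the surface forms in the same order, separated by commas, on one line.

foibuadogodi, pjufeboutledogida, zodogubibiadaa

/foipuatokoti/: /p/ is a voiceless stop between vowels /i/ and /u/, so it voices to [b]. /t/ is a voiceless stop between vowels /a/ and /o/, so it voices to [d]. /k/ is a voiceless stop between vowels /o/ and /o/, so it voices to [g]. /t/ is a voiceless stop between vowels /o/ and /i/, so it voices to [d]. → [foibuadogodi].
/pjufeboutletokita/: /t/ is a voiceless stop between vowels /e/ and /o/, so it voices to [d]. /k/ is a voiceless stop between vowels /o/ and /i/, so it voices to [g]. /t/ is a voiceless stop between vowels /i/ and /a/, so it voices to [d]. → [pjufeboutledogida].
/zotogupipiataa/: /t/ is a voiceless stop between vowels /o/ and /o/, so it voices to [d]. /p/ is a voiceless stop between vowels /u/ and /i/, so it voices to [b]. /p/ is a voiceless stop between vowels /i/ and /i/, so it voices to [b]. /t/ is a voiceless stop between vowels /a/ and /a/, so it voices to [d]. → [zodogubibiadaa].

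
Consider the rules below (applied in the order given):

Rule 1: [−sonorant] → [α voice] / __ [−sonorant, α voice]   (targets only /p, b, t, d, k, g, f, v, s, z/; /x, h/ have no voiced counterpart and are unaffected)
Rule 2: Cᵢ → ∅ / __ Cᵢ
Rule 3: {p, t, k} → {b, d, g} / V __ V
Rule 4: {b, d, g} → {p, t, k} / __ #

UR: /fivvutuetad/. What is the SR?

fivuduedat

Rule 1 (regressive voicing assimilation): no segment meets the environment; /fivvutuetad/ is unchanged.
Rule 2 (degemination): /vv/ is a geminate; the first /v/ deletes. /fivvutuetad/ → fivutuetad.
Rule 3 (intervocalic voicing): /t/ is a voiceless stop between vowels /u/ and /u/, so it voices to [d]. /t/ is a voiceless stop between vowels /e/ and /a/, so it voices to [d]. /fivutuetad/ → fivuduedad.
Rule 4 (final devoicing): /d/ is a voiced stop in word-final position, so it devoices to [t]. /fivuduedad/ → fivuduedat.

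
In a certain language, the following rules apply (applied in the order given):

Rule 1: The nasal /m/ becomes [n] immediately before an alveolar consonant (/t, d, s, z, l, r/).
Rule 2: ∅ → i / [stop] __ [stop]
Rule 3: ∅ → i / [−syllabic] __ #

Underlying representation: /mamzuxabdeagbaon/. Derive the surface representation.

manzuxabideagibaoni

Rule 1 (nasal place assimilation): /m/ precedes the alveolar consonant /z/, so it assimilates in place to [n]. /mamzuxabdeagbaon/ → manzuxabdeagbaon.
Rule 2 (stop-cluster i-epenthesis): /b/ and /d/ form a stop–stop cluster, so [i] is inserted between them. /g/ and /b/ form a stop–stop cluster, so [i] is inserted between them. /manzuxabdeagbaon/ → manzuxabideagibaon.
Rule 3 (final i-epenthesis): the form ends in the consonant /n/, so [i] is inserted word-finally. /manzuxabideagibaon/ → manzuxabideagibaoni.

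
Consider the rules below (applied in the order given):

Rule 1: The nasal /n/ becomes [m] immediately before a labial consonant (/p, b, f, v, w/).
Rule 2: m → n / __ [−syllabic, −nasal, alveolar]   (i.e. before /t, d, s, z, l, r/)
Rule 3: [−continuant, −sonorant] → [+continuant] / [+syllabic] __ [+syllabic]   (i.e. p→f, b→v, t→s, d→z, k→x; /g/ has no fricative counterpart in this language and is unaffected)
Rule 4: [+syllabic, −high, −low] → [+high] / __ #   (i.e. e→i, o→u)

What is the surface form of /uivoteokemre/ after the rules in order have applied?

Rule 1 (nasal place assimilation): no segment meets the environment; /uivoteokemre/ is unchanged.
Rule 2 (nasal place assimilation): /m/ precedes the alveolar consonant /r/, so it assimilates in place to [n]. /uivoteokemre/ → uivoteokenre.
Rule 3 (intervocalic spirantization): /t/ is a stop between vowels /o/ and /e/, so it spirantizes to the fricative [s]. /k/ is a stop between vowels /o/ and /e/, so it spirantizes to the fricative [x]. /uivoteokenre/ → uivoseoxenre.
Rule 4 (final vowel raising): /e/ is a mid vowel in word-final position, so it raises to [i]. /uivoseoxenre/ → uivoseoxenri.

uivoseoxenri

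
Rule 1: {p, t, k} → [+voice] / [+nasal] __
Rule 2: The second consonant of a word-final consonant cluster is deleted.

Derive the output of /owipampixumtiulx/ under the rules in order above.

owipambixumdiul

Rule 1 (post-nasal voicing): /p/ is a voiceless stop immediately after the nasal /m/, so it voices to [b]. /t/ is a voiceless stop immediately after the nasal /m/, so it voices to [d]. /owipampixumtiulx/ → owipambixumdiulx.
Rule 2 (final cluster simplification): /x/ is the second consonant of a word-final cluster /lx/, so it deletes. /owipambixumdiulx/ → owipambixumdiul.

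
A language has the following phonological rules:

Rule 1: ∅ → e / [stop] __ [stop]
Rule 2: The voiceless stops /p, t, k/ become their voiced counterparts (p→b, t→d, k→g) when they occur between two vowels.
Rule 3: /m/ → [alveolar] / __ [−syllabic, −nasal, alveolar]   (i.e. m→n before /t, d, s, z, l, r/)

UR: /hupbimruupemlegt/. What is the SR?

hubebinruubenleget

Rule 1 (stop-cluster e-epenthesis): /p/ and /b/ form a stop–stop cluster, so [e] is inserted between them. /g/ and /t/ form a stop–stop cluster, so [e] is inserted between them. /hupbimruupemlegt/ → hupebimruupemleget.
Rule 2 (intervocalic voicing): /p/ is a voiceless stop between vowels /u/ and /e/, so it voices to [b]. /p/ is a voiceless stop between vowels /u/ and /e/, so it voices to [b]. /hupebimruupemleget/ → hubebimruubemleget.
Rule 3 (nasal place assimilation): /m/ precedes the alveolar consonant /r/, so it assimilates in place to [n]. /m/ precedes the alveolar consonant /l/, so it assimilates in place to [n]. /hubebimruubemleget/ → hubebinruubenleget.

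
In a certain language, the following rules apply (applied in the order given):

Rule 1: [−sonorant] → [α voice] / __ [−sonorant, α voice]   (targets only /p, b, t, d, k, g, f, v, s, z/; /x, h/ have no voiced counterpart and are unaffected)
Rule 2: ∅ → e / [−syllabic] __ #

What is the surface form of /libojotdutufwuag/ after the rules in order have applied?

libojoddutufwuage

Rule 1 (regressive voicing assimilation): /t/ precedes the voiced obstruent /d/, so it voices to [d] by assimilation. /libojotdutufwuag/ → libojoddutufwuag.
Rule 2 (final e-epenthesis): the form ends in the consonant /g/, so [e] is inserted word-finally. /libojoddutufwuag/ → libojoddutufwuage.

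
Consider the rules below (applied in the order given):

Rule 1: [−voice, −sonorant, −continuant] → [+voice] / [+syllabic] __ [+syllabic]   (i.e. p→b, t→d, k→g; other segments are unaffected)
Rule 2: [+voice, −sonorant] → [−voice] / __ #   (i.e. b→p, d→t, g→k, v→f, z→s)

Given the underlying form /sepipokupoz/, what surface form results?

Rule 1 (intervocalic voicing): /p/ is a voiceless stop between vowels /e/ and /i/, so it voices to [b]. /p/ is a voiceless stop between vowels /i/ and /o/, so it voices to [b]. /k/ is a voiceless stop between vowels /o/ and /u/, so it voices to [g]. /p/ is a voiceless stop between vowels /u/ and /o/, so it voices to [b]. /sepipokupoz/ → sebiboguboz.
Rule 2 (final devoicing): /z/ is a voiced obstruent in word-final position, so it devoices to [s]. /sebiboguboz/ → sebibogubos.

sebibogubos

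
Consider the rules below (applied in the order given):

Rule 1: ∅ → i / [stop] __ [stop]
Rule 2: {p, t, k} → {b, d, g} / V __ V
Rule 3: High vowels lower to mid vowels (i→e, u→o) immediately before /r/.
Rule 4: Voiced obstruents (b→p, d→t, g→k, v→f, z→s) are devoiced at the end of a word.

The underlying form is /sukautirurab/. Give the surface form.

Rule 1 (stop-cluster i-epenthesis): no segment meets the environment; /sukautirurab/ is unchanged.
Rule 2 (intervocalic voicing): /k/ is a voiceless stop between vowels /u/ and /a/, so it voices to [g]. /t/ is a voiceless stop between vowels /u/ and /i/, so it voices to [d]. /sukautirurab/ → sugaudirurab.
Rule 3 (pre-rhotic lowering): /i/ is a high vowel immediately before /r/, so it lowers to [e]. /u/ is a high vowel immediately before /r/, so it lowers to [o]. /sugaudirurab/ → sugauderorab.
Rule 4 (final devoicing): /b/ is a voiced obstruent in word-final position, so it devoices to [p]. /sugauderorab/ → sugauderorap.

sugauderorap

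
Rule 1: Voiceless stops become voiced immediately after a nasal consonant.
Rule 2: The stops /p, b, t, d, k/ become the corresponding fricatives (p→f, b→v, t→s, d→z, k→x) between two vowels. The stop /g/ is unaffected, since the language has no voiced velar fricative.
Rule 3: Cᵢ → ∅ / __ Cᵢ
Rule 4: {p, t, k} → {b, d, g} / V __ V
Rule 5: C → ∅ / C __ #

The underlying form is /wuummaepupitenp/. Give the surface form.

wuumaefufisen

Rule 1 (post-nasal voicing): /p/ is a voiceless stop immediately after the nasal /n/, so it voices to [b]. /wuummaepupitenp/ → wuummaepupitenb.
Rule 2 (intervocalic spirantization): /p/ is a stop between vowels /e/ and /u/, so it spirantizes to the fricative [f]. /p/ is a stop between vowels /u/ and /i/, so it spirantizes to the fricative [f]. /t/ is a stop between vowels /i/ and /e/, so it spirantizes to the fricative [s]. /wuummaepupitenb/ → wuummaefufisenb.
Rule 3 (degemination): /mm/ is a geminate; the first /m/ deletes. /wuummaefufisenb/ → wuumaefufisenb.
Rule 4 (intervocalic voicing): no segment meets the environment; /wuumaefufisenb/ is unchanged.
Rule 5 (final cluster simplification): /b/ is the second consonant of a word-final cluster /nb/, so it deletes. /wuumaefufisenb/ → wuumaefufisen.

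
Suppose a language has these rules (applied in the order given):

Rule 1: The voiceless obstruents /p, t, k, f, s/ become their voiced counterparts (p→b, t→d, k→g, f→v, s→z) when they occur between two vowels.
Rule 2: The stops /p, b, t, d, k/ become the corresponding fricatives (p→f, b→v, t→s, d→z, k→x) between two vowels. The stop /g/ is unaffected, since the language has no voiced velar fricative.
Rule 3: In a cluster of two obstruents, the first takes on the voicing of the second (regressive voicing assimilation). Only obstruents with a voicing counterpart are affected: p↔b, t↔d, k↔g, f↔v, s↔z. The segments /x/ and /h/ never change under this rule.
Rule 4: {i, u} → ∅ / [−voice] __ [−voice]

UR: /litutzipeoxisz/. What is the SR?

lizudziveoxizz

Rule 1 (intervocalic voicing): /t/ is a voiceless obstruent between vowels /i/ and /u/, so it voices to [d]. /p/ is a voiceless obstruent between vowels /i/ and /e/, so it voices to [b]. /litutzipeoxisz/ → lidutzibeoxisz.
Rule 2 (intervocalic spirantization): /d/ is a stop between vowels /i/ and /u/, so it spirantizes to the fricative [z]. /b/ is a stop between vowels /i/ and /e/, so it spirantizes to the fricative [v]. /lidutzibeoxisz/ → lizutziveoxisz.
Rule 3 (regressive voicing assimilation): /t/ precedes the voiced obstruent /z/, so it voices to [d] by assimilation. /s/ precedes the voiced obstruent /z/, so it voices to [z] by assimilation. /lizutziveoxisz/ → lizudziveoxizz.
Rule 4 (high vowel syncope): no segment meets the environment; /lizudziveoxizz/ is unchanged.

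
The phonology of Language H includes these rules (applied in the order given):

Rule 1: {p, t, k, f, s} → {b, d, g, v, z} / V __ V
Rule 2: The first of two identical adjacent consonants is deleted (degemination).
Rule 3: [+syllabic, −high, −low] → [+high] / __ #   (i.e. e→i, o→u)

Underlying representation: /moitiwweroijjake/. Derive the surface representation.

moidiweroijagi

Rule 1 (intervocalic voicing): /t/ is a voiceless obstruent between vowels /i/ and /i/, so it voices to [d]. /k/ is a voiceless obstruent between vowels /a/ and /e/, so it voices to [g]. /moitiwweroijjake/ → moidiwweroijjage.
Rule 2 (degemination): /ww/ is a geminate; the first /w/ deletes. /jj/ is a geminate; the first /j/ deletes. /moidiwweroijjage/ → moidiweroijage.
Rule 3 (final vowel raising): /e/ is a mid vowel in word-final position, so it raises to [i]. /moidiweroijage/ → moidiweroijagi.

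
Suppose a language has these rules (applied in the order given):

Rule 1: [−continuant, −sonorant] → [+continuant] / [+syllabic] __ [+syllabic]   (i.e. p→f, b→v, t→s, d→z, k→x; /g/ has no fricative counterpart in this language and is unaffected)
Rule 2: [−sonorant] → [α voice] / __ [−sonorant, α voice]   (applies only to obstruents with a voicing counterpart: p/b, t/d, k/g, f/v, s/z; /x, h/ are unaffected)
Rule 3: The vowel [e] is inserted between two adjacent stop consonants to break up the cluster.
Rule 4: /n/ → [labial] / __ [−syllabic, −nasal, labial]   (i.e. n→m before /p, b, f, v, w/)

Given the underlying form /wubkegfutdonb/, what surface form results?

wupekekfudedomb

Rule 1 (intervocalic spirantization): no segment meets the environment; /wubkegfutdonb/ is unchanged.
Rule 2 (regressive voicing assimilation): /b/ precedes the voiceless obstruent /k/, so it devoices to [p] by assimilation. /g/ precedes the voiceless obstruent /f/, so it devoices to [k] by assimilation. /t/ precedes the voiced obstruent /d/, so it voices to [d] by assimilation. /wubkegfutdonb/ → wupkekfuddonb.
Rule 3 (stop-cluster e-epenthesis): /p/ and /k/ form a stop–stop cluster, so [e] is inserted between them. /d/ and /d/ form a stop–stop cluster, so [e] is inserted between them. /wupkekfuddonb/ → wupekekfudedonb.
Rule 4 (nasal place assimilation): /n/ precedes the labial consonant /b/, so it assimilates in place to [m]. /wupekekfudedonb/ → wupekekfudedomb.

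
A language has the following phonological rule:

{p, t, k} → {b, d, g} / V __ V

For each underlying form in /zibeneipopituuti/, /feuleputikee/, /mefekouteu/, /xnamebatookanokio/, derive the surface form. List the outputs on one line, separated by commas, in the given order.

/zibeneipopituuti/: /p/ is a voiceless stop between vowels /i/ and /o/, so it voices to [b]. /p/ is a voiceless stop between vowels /o/ and /i/, so it voices to [b]. /t/ is a voiceless stop between vowels /i/ and /u/, so it voices to [d]. /t/ is a voiceless stop between vowels /u/ and /i/, so it voices to [d]. → [zibeneibobiduudi].
/feuleputikee/: /p/ is a voiceless stop between vowels /e/ and /u/, so it voices to [b]. /t/ is a voiceless stop between vowels /u/ and /i/, so it voices to [d]. /k/ is a voiceless stop between vowels /i/ and /e/, so it voices to [g]. → [feulebudigee].
/mefekouteu/: /k/ is a voiceless stop between vowels /e/ and /o/, so it voices to [g]. /t/ is a voiceless stop between vowels /u/ and /e/, so it voices to [d]. → [mefegoudeu].
/xnamebatookanokio/: /t/ is a voiceless stop between vowels /a/ and /o/, so it voices to [d]. /k/ is a voiceless stop between vowels /o/ and /a/, so it voices to [g]. /k/ is a voiceless stop between vowels /o/ and /i/, so it voices to [g]. → [xnamebadooganogio].

zibeneibobiduudi, feulebudigee, mefegoudeu, xnamebadooganogio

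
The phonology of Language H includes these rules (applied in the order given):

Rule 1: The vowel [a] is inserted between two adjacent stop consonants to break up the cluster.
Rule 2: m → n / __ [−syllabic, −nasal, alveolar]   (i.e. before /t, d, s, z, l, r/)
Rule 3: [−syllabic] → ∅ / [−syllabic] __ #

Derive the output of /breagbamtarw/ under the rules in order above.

breagabantar

Rule 1 (stop-cluster a-epenthesis): /g/ and /b/ form a stop–stop cluster, so [a] is inserted between them. /breagbamtarw/ → breagabamtarw.
Rule 2 (nasal place assimilation): /m/ precedes the alveolar consonant /t/, so it assimilates in place to [n]. /breagabamtarw/ → breagabantarw.
Rule 3 (final cluster simplification): /w/ is the second consonant of a word-final cluster /rw/, so it deletes. /breagabantarw/ → breagabantar.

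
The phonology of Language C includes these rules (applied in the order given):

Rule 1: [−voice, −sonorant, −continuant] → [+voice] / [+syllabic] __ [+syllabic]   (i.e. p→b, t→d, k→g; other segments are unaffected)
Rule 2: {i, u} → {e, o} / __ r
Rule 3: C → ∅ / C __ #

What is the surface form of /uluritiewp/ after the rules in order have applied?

Rule 1 (intervocalic voicing): /t/ is a voiceless stop between vowels /i/ and /i/, so it voices to [d]. /uluritiewp/ → uluridiewp.
Rule 2 (pre-rhotic lowering): /u/ is a high vowel immediately before /r/, so it lowers to [o]. /uluridiewp/ → uloridiewp.
Rule 3 (final cluster simplification): /p/ is the second consonant of a word-final cluster /wp/, so it deletes. /uloridiewp/ → uloridiew.

uloridiew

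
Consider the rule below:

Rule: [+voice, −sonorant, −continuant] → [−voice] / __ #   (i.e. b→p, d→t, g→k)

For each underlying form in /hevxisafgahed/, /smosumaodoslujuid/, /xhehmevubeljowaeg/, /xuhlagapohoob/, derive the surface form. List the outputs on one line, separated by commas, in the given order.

hevxisafgahet, smosumaodoslujuit, xhehmevubeljowaek, xuhlagapohoop

/hevxisafgahed/: /d/ is a voiced stop in word-final position, so it devoices to [t]. → [hevxisafgahet].
/smosumaodoslujuid/: /d/ is a voiced stop in word-final position, so it devoices to [t]. → [smosumaodoslujuit].
/xhehmevubeljowaeg/: /g/ is a voiced stop in word-final position, so it devoices to [k]. → [xhehmevubeljowaek].
/xuhlagapohoob/: /b/ is a voiced stop in word-final position, so it devoices to [p]. → [xuhlagapohoop].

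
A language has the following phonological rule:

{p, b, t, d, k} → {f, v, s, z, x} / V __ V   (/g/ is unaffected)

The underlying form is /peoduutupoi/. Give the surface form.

Scanning /peoduutupoi/: /p/ at position 1 is not in the conditioning environment; /d/ is a stop between vowels /o/ and /u/, so it spirantizes to the fricative [z]; /t/ is a stop between vowels /u/ and /u/, so it spirantizes to the fricative [s]; /p/ is a stop between vowels /u/ and /o/, so it spirantizes to the fricative [f].
Result: [peozuusufoi].

peozuusufoi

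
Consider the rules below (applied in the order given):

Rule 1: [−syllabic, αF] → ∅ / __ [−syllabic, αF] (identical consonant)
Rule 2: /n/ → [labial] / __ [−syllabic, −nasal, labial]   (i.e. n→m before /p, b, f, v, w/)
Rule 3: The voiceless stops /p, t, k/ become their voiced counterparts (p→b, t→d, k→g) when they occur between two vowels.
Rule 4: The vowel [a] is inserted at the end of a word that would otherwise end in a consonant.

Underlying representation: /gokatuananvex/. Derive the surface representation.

gogaduanamvexa

Rule 1 (degemination): no segment meets the environment; /gokatuananvex/ is unchanged.
Rule 2 (nasal place assimilation): /n/ precedes the labial consonant /v/, so it assimilates in place to [m]. /gokatuananvex/ → gokatuanamvex.
Rule 3 (intervocalic voicing): /k/ is a voiceless stop between vowels /o/ and /a/, so it voices to [g]. /t/ is a voiceless stop between vowels /a/ and /u/, so it voices to [d]. /gokatuanamvex/ → gogaduanamvex.
Rule 4 (final a-epenthesis): the form ends in the consonant /x/, so [a] is inserted word-finally. /gogaduanamvex/ → gogaduanamvexa.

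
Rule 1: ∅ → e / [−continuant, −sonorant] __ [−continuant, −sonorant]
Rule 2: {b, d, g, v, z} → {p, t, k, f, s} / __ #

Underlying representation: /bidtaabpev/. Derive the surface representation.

bidetaabepef

Rule 1 (stop-cluster e-epenthesis): /d/ and /t/ form a stop–stop cluster, so [e] is inserted between them. /b/ and /p/ form a stop–stop cluster, so [e] is inserted between them. /bidtaabpev/ → bidetaabepev.
Rule 2 (final devoicing): /v/ is a voiced obstruent in word-final position, so it devoices to [f]. /bidetaabepev/ → bidetaabepef.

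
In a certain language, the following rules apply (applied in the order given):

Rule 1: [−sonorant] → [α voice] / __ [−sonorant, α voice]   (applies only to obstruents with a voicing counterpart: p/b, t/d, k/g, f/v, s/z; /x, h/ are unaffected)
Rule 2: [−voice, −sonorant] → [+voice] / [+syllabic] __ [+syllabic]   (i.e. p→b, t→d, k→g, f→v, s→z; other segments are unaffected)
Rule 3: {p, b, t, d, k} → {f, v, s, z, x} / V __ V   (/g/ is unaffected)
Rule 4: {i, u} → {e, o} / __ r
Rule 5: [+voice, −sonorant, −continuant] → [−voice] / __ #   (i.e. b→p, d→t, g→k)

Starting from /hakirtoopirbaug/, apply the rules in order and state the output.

Rule 1 (regressive voicing assimilation): no segment meets the environment; /hakirtoopirbaug/ is unchanged.
Rule 2 (intervocalic voicing): /k/ is a voiceless obstruent between vowels /a/ and /i/, so it voices to [g]. /p/ is a voiceless obstruent between vowels /o/ and /i/, so it voices to [b]. /hakirtoopirbaug/ → hagirtoobirbaug.
Rule 3 (intervocalic spirantization): /b/ is a stop between vowels /o/ and /i/, so it spirantizes to the fricative [v]. /hagirtoobirbaug/ → hagirtoovirbaug.
Rule 4 (pre-rhotic lowering): /i/ is a high vowel immediately before /r/, so it lowers to [e]. /i/ is a high vowel immediately before /r/, so it lowers to [e]. /hagirtoovirbaug/ → hagertooverbaug.
Rule 5 (final devoicing): /g/ is a voiced stop in word-final position, so it devoices to [k]. /hagertooverbaug/ → hagertooverbauk.

hagertooverbauk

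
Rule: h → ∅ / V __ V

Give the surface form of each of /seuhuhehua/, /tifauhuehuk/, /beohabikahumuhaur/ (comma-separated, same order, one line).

seuueua, tifauueuk, beoabikaumuaur

/seuhuhehua/: /h/ occurs between vowels /u/ and /u/, so it deletes. /h/ occurs between vowels /u/ and /e/, so it deletes. /h/ occurs between vowels /e/ and /u/, so it deletes. → [seuueua].
/tifauhuehuk/: /h/ occurs between vowels /u/ and /u/, so it deletes. /h/ occurs between vowels /e/ and /u/, so it deletes. → [tifauueuk].
/beohabikahumuhaur/: /h/ occurs between vowels /o/ and /a/, so it deletes. /h/ occurs between vowels /a/ and /u/, so it deletes. /h/ occurs between vowels /u/ and /a/, so it deletes. → [beoabikaumuaur].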